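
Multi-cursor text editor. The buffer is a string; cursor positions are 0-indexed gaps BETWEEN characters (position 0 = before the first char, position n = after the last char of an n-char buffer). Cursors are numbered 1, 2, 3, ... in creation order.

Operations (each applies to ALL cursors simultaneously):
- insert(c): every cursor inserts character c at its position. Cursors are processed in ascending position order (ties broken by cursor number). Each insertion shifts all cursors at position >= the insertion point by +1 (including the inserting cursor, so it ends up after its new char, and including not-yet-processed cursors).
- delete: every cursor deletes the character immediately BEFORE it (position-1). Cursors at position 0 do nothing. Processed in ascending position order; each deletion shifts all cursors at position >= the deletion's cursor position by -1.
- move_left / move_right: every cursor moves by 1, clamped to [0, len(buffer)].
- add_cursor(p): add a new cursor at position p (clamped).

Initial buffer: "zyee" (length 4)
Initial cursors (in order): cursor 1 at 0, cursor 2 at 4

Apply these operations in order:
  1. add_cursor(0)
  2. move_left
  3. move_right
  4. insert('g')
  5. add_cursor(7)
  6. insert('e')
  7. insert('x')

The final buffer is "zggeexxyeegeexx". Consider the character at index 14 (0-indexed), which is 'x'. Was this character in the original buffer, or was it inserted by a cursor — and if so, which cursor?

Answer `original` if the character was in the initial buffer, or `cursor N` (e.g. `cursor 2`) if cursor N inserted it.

After op 1 (add_cursor(0)): buffer="zyee" (len 4), cursors c1@0 c3@0 c2@4, authorship ....
After op 2 (move_left): buffer="zyee" (len 4), cursors c1@0 c3@0 c2@3, authorship ....
After op 3 (move_right): buffer="zyee" (len 4), cursors c1@1 c3@1 c2@4, authorship ....
After op 4 (insert('g')): buffer="zggyeeg" (len 7), cursors c1@3 c3@3 c2@7, authorship .13...2
After op 5 (add_cursor(7)): buffer="zggyeeg" (len 7), cursors c1@3 c3@3 c2@7 c4@7, authorship .13...2
After op 6 (insert('e')): buffer="zggeeyeegee" (len 11), cursors c1@5 c3@5 c2@11 c4@11, authorship .1313...224
After op 7 (insert('x')): buffer="zggeexxyeegeexx" (len 15), cursors c1@7 c3@7 c2@15 c4@15, authorship .131313...22424
Authorship (.=original, N=cursor N): . 1 3 1 3 1 3 . . . 2 2 4 2 4
Index 14: author = 4

Answer: cursor 4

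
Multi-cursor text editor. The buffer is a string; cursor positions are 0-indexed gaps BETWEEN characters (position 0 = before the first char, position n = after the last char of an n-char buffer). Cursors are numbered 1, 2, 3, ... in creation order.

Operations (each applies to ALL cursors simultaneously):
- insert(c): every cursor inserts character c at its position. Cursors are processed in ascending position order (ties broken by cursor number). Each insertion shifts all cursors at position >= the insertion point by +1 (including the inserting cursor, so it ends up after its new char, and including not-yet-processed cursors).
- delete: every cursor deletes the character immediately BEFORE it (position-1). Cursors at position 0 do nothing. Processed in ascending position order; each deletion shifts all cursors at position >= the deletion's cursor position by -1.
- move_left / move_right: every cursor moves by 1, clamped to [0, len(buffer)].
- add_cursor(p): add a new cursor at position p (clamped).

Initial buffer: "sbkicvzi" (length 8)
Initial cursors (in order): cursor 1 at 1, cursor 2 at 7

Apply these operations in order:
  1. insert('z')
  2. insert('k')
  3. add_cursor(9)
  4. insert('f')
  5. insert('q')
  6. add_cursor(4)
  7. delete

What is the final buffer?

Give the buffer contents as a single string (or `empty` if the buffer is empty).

Answer: szkbkicvzfzkfi

Derivation:
After op 1 (insert('z')): buffer="szbkicvzzi" (len 10), cursors c1@2 c2@9, authorship .1......2.
After op 2 (insert('k')): buffer="szkbkicvzzki" (len 12), cursors c1@3 c2@11, authorship .11......22.
After op 3 (add_cursor(9)): buffer="szkbkicvzzki" (len 12), cursors c1@3 c3@9 c2@11, authorship .11......22.
After op 4 (insert('f')): buffer="szkfbkicvzfzkfi" (len 15), cursors c1@4 c3@11 c2@14, authorship .111......3222.
After op 5 (insert('q')): buffer="szkfqbkicvzfqzkfqi" (len 18), cursors c1@5 c3@13 c2@17, authorship .1111......332222.
After op 6 (add_cursor(4)): buffer="szkfqbkicvzfqzkfqi" (len 18), cursors c4@4 c1@5 c3@13 c2@17, authorship .1111......332222.
After op 7 (delete): buffer="szkbkicvzfzkfi" (len 14), cursors c1@3 c4@3 c3@10 c2@13, authorship .11......3222.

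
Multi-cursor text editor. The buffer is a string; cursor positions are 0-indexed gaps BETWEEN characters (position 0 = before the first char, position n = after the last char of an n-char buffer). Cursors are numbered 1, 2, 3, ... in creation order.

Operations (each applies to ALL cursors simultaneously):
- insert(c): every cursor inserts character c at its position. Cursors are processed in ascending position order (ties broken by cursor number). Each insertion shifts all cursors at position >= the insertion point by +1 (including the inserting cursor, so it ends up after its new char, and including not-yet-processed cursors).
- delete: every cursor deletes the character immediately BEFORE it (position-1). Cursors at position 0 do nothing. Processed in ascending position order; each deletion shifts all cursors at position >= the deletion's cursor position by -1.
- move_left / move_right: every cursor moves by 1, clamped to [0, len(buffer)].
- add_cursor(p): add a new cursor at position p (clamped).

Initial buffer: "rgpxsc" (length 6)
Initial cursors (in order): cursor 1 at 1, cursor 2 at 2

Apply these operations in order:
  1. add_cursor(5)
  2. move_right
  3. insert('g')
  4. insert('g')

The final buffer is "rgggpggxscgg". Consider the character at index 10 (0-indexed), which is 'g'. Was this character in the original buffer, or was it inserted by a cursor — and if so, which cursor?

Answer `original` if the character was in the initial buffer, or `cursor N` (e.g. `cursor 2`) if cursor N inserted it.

Answer: cursor 3

Derivation:
After op 1 (add_cursor(5)): buffer="rgpxsc" (len 6), cursors c1@1 c2@2 c3@5, authorship ......
After op 2 (move_right): buffer="rgpxsc" (len 6), cursors c1@2 c2@3 c3@6, authorship ......
After op 3 (insert('g')): buffer="rggpgxscg" (len 9), cursors c1@3 c2@5 c3@9, authorship ..1.2...3
After op 4 (insert('g')): buffer="rgggpggxscgg" (len 12), cursors c1@4 c2@7 c3@12, authorship ..11.22...33
Authorship (.=original, N=cursor N): . . 1 1 . 2 2 . . . 3 3
Index 10: author = 3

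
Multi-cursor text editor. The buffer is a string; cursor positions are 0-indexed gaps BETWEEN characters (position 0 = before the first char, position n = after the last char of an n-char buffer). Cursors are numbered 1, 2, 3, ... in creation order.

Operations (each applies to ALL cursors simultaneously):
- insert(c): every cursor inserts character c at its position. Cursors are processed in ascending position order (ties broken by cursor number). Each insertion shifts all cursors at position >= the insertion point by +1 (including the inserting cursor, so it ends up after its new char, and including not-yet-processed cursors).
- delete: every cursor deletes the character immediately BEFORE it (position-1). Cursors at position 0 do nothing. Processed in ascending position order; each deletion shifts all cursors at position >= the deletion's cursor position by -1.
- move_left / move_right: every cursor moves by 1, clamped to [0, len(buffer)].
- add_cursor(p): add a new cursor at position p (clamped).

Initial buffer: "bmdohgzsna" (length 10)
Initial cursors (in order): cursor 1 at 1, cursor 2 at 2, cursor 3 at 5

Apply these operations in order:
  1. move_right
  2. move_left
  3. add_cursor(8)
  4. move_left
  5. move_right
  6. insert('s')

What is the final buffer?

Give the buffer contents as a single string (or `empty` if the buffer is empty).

After op 1 (move_right): buffer="bmdohgzsna" (len 10), cursors c1@2 c2@3 c3@6, authorship ..........
After op 2 (move_left): buffer="bmdohgzsna" (len 10), cursors c1@1 c2@2 c3@5, authorship ..........
After op 3 (add_cursor(8)): buffer="bmdohgzsna" (len 10), cursors c1@1 c2@2 c3@5 c4@8, authorship ..........
After op 4 (move_left): buffer="bmdohgzsna" (len 10), cursors c1@0 c2@1 c3@4 c4@7, authorship ..........
After op 5 (move_right): buffer="bmdohgzsna" (len 10), cursors c1@1 c2@2 c3@5 c4@8, authorship ..........
After op 6 (insert('s')): buffer="bsmsdohsgzssna" (len 14), cursors c1@2 c2@4 c3@8 c4@12, authorship .1.2...3...4..

Answer: bsmsdohsgzssna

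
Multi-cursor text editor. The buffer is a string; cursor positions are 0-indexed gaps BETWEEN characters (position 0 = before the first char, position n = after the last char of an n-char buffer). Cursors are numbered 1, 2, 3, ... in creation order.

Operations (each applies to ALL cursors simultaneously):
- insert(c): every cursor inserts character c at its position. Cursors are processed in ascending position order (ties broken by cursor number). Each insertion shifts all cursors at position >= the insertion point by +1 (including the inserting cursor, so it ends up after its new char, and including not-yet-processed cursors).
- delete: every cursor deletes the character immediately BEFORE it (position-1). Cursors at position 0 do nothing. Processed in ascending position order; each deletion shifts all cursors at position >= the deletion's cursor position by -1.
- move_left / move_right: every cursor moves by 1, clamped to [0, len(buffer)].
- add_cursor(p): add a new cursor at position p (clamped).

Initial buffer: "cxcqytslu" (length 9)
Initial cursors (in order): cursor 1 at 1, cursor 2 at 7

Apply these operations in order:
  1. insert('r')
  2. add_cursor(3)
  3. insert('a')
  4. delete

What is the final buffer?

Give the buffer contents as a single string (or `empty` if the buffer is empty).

Answer: crxcqytsrlu

Derivation:
After op 1 (insert('r')): buffer="crxcqytsrlu" (len 11), cursors c1@2 c2@9, authorship .1......2..
After op 2 (add_cursor(3)): buffer="crxcqytsrlu" (len 11), cursors c1@2 c3@3 c2@9, authorship .1......2..
After op 3 (insert('a')): buffer="craxacqytsralu" (len 14), cursors c1@3 c3@5 c2@12, authorship .11.3.....22..
After op 4 (delete): buffer="crxcqytsrlu" (len 11), cursors c1@2 c3@3 c2@9, authorship .1......2..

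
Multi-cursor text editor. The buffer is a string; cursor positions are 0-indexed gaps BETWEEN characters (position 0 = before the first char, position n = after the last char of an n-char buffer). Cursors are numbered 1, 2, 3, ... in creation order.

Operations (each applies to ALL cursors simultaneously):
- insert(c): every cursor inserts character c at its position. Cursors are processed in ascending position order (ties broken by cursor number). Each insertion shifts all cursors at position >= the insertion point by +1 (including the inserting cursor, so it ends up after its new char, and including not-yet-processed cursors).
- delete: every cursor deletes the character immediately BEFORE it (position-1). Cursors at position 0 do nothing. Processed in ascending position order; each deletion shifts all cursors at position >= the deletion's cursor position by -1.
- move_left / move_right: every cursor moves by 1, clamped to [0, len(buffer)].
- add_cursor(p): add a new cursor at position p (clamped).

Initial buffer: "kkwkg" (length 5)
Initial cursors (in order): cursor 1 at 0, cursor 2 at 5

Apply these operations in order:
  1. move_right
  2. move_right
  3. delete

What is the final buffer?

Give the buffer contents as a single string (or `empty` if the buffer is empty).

After op 1 (move_right): buffer="kkwkg" (len 5), cursors c1@1 c2@5, authorship .....
After op 2 (move_right): buffer="kkwkg" (len 5), cursors c1@2 c2@5, authorship .....
After op 3 (delete): buffer="kwk" (len 3), cursors c1@1 c2@3, authorship ...

Answer: kwk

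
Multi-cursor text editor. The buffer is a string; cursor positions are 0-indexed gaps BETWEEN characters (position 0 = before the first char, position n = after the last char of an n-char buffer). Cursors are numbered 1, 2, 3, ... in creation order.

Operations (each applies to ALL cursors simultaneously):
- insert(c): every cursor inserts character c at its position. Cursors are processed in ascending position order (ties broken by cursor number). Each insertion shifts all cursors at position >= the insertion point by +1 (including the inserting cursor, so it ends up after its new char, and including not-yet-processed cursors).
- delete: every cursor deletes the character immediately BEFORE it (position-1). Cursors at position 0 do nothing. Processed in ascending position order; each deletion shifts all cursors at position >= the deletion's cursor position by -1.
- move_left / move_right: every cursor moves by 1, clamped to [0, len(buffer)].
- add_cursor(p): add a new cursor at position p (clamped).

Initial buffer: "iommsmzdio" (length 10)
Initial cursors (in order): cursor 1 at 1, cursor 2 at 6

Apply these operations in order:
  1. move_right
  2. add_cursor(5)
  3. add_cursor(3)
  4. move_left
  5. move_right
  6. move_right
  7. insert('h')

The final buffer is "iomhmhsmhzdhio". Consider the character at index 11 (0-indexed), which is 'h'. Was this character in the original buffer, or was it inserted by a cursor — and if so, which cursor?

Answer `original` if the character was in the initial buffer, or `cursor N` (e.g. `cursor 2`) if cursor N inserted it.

After op 1 (move_right): buffer="iommsmzdio" (len 10), cursors c1@2 c2@7, authorship ..........
After op 2 (add_cursor(5)): buffer="iommsmzdio" (len 10), cursors c1@2 c3@5 c2@7, authorship ..........
After op 3 (add_cursor(3)): buffer="iommsmzdio" (len 10), cursors c1@2 c4@3 c3@5 c2@7, authorship ..........
After op 4 (move_left): buffer="iommsmzdio" (len 10), cursors c1@1 c4@2 c3@4 c2@6, authorship ..........
After op 5 (move_right): buffer="iommsmzdio" (len 10), cursors c1@2 c4@3 c3@5 c2@7, authorship ..........
After op 6 (move_right): buffer="iommsmzdio" (len 10), cursors c1@3 c4@4 c3@6 c2@8, authorship ..........
After op 7 (insert('h')): buffer="iomhmhsmhzdhio" (len 14), cursors c1@4 c4@6 c3@9 c2@12, authorship ...1.4..3..2..
Authorship (.=original, N=cursor N): . . . 1 . 4 . . 3 . . 2 . .
Index 11: author = 2

Answer: cursor 2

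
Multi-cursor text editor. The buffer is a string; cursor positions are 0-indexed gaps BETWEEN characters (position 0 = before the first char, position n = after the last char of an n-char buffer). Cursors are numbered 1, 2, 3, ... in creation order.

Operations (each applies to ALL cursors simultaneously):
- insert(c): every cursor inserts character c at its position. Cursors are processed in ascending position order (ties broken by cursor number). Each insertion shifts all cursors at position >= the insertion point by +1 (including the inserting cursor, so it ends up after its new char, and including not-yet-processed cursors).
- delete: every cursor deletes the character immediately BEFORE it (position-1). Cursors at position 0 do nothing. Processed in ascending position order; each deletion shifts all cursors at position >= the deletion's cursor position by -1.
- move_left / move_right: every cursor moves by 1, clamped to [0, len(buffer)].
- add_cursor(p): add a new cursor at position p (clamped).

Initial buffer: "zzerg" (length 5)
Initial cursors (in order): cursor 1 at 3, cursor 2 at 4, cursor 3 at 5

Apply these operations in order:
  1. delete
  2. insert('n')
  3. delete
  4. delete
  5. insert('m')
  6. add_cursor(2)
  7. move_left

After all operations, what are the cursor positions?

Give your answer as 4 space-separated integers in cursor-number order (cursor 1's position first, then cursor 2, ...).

After op 1 (delete): buffer="zz" (len 2), cursors c1@2 c2@2 c3@2, authorship ..
After op 2 (insert('n')): buffer="zznnn" (len 5), cursors c1@5 c2@5 c3@5, authorship ..123
After op 3 (delete): buffer="zz" (len 2), cursors c1@2 c2@2 c3@2, authorship ..
After op 4 (delete): buffer="" (len 0), cursors c1@0 c2@0 c3@0, authorship 
After op 5 (insert('m')): buffer="mmm" (len 3), cursors c1@3 c2@3 c3@3, authorship 123
After op 6 (add_cursor(2)): buffer="mmm" (len 3), cursors c4@2 c1@3 c2@3 c3@3, authorship 123
After op 7 (move_left): buffer="mmm" (len 3), cursors c4@1 c1@2 c2@2 c3@2, authorship 123

Answer: 2 2 2 1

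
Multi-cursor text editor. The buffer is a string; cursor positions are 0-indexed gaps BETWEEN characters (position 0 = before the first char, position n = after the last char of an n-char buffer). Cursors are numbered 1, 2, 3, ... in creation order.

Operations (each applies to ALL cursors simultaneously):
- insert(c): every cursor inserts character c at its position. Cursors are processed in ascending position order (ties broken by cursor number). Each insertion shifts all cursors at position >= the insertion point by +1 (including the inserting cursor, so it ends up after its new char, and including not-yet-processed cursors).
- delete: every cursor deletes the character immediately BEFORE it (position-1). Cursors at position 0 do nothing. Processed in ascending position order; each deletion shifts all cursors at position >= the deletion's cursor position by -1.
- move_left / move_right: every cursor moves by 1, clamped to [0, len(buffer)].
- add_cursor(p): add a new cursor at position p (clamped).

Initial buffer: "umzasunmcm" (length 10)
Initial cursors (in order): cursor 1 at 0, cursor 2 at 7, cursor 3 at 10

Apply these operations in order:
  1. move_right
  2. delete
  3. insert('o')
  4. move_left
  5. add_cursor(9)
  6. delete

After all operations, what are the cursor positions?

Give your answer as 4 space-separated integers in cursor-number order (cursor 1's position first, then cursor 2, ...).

Answer: 0 6 6 6

Derivation:
After op 1 (move_right): buffer="umzasunmcm" (len 10), cursors c1@1 c2@8 c3@10, authorship ..........
After op 2 (delete): buffer="mzasunc" (len 7), cursors c1@0 c2@6 c3@7, authorship .......
After op 3 (insert('o')): buffer="omzasunoco" (len 10), cursors c1@1 c2@8 c3@10, authorship 1......2.3
After op 4 (move_left): buffer="omzasunoco" (len 10), cursors c1@0 c2@7 c3@9, authorship 1......2.3
After op 5 (add_cursor(9)): buffer="omzasunoco" (len 10), cursors c1@0 c2@7 c3@9 c4@9, authorship 1......2.3
After op 6 (delete): buffer="omzasuo" (len 7), cursors c1@0 c2@6 c3@6 c4@6, authorship 1.....3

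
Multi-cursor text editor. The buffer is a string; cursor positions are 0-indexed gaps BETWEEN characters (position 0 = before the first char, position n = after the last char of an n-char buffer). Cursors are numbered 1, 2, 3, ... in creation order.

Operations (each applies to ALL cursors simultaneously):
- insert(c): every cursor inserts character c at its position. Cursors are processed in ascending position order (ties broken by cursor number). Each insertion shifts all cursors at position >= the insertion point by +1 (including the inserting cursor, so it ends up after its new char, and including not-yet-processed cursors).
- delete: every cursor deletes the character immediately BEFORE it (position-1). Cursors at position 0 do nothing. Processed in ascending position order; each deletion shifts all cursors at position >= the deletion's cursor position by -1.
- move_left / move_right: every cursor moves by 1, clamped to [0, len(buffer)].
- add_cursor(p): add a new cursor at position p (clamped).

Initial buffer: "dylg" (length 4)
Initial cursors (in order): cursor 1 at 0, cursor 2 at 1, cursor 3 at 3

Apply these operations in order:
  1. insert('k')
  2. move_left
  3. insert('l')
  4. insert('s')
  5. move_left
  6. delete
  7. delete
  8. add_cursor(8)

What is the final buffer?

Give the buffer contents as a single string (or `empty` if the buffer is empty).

Answer: skskyskg

Derivation:
After op 1 (insert('k')): buffer="kdkylkg" (len 7), cursors c1@1 c2@3 c3@6, authorship 1.2..3.
After op 2 (move_left): buffer="kdkylkg" (len 7), cursors c1@0 c2@2 c3@5, authorship 1.2..3.
After op 3 (insert('l')): buffer="lkdlkyllkg" (len 10), cursors c1@1 c2@4 c3@8, authorship 11.22..33.
After op 4 (insert('s')): buffer="lskdlskyllskg" (len 13), cursors c1@2 c2@6 c3@11, authorship 111.222..333.
After op 5 (move_left): buffer="lskdlskyllskg" (len 13), cursors c1@1 c2@5 c3@10, authorship 111.222..333.
After op 6 (delete): buffer="skdskylskg" (len 10), cursors c1@0 c2@3 c3@7, authorship 11.22..33.
After op 7 (delete): buffer="skskyskg" (len 8), cursors c1@0 c2@2 c3@5, authorship 1122.33.
After op 8 (add_cursor(8)): buffer="skskyskg" (len 8), cursors c1@0 c2@2 c3@5 c4@8, authorship 1122.33.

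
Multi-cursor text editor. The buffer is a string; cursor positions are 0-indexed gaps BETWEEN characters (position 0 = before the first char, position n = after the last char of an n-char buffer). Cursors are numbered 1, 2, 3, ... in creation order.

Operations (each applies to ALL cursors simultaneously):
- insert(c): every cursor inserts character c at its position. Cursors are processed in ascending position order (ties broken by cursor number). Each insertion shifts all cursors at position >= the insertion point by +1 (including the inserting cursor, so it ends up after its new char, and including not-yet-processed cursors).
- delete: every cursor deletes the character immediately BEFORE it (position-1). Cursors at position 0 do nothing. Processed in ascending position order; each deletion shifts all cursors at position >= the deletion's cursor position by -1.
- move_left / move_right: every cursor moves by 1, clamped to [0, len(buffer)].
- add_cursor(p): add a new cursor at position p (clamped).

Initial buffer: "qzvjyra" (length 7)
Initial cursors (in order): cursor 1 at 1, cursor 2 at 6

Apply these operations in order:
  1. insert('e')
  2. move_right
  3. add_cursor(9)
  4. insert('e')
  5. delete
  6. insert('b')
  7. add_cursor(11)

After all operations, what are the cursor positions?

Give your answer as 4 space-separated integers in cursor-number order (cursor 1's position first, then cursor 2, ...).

Answer: 4 12 12 11

Derivation:
After op 1 (insert('e')): buffer="qezvjyrea" (len 9), cursors c1@2 c2@8, authorship .1.....2.
After op 2 (move_right): buffer="qezvjyrea" (len 9), cursors c1@3 c2@9, authorship .1.....2.
After op 3 (add_cursor(9)): buffer="qezvjyrea" (len 9), cursors c1@3 c2@9 c3@9, authorship .1.....2.
After op 4 (insert('e')): buffer="qezevjyreaee" (len 12), cursors c1@4 c2@12 c3@12, authorship .1.1....2.23
After op 5 (delete): buffer="qezvjyrea" (len 9), cursors c1@3 c2@9 c3@9, authorship .1.....2.
After op 6 (insert('b')): buffer="qezbvjyreabb" (len 12), cursors c1@4 c2@12 c3@12, authorship .1.1....2.23
After op 7 (add_cursor(11)): buffer="qezbvjyreabb" (len 12), cursors c1@4 c4@11 c2@12 c3@12, authorship .1.1....2.23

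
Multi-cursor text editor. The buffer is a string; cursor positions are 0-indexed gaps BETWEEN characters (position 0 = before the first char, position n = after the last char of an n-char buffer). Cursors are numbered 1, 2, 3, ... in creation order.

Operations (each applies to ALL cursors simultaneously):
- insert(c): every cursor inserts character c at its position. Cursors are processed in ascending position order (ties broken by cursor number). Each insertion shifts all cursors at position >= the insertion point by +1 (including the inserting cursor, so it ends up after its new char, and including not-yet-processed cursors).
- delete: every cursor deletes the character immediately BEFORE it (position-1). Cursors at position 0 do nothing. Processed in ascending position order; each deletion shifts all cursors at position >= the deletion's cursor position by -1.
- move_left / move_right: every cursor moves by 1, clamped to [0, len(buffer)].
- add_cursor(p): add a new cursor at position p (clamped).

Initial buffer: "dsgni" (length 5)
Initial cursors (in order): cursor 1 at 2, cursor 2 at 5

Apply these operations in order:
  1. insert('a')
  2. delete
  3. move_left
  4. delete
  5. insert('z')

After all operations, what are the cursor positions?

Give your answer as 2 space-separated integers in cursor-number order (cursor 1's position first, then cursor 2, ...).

After op 1 (insert('a')): buffer="dsagnia" (len 7), cursors c1@3 c2@7, authorship ..1...2
After op 2 (delete): buffer="dsgni" (len 5), cursors c1@2 c2@5, authorship .....
After op 3 (move_left): buffer="dsgni" (len 5), cursors c1@1 c2@4, authorship .....
After op 4 (delete): buffer="sgi" (len 3), cursors c1@0 c2@2, authorship ...
After op 5 (insert('z')): buffer="zsgzi" (len 5), cursors c1@1 c2@4, authorship 1..2.

Answer: 1 4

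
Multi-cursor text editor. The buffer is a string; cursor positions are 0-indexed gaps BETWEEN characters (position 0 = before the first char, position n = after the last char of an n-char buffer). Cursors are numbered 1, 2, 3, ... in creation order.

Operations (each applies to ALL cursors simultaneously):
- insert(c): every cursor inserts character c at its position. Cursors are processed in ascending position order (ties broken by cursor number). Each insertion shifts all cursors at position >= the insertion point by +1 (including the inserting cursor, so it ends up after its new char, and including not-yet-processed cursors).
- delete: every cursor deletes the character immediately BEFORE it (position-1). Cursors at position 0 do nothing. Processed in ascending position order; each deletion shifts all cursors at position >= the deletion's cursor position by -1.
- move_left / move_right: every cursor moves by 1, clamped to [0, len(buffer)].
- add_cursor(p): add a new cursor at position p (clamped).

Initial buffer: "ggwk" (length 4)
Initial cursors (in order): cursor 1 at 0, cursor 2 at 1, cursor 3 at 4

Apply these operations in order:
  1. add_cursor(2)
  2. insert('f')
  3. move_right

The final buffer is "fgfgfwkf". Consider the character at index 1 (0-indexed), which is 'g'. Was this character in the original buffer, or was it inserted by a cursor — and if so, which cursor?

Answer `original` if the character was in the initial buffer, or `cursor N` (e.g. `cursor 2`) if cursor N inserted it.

Answer: original

Derivation:
After op 1 (add_cursor(2)): buffer="ggwk" (len 4), cursors c1@0 c2@1 c4@2 c3@4, authorship ....
After op 2 (insert('f')): buffer="fgfgfwkf" (len 8), cursors c1@1 c2@3 c4@5 c3@8, authorship 1.2.4..3
After op 3 (move_right): buffer="fgfgfwkf" (len 8), cursors c1@2 c2@4 c4@6 c3@8, authorship 1.2.4..3
Authorship (.=original, N=cursor N): 1 . 2 . 4 . . 3
Index 1: author = original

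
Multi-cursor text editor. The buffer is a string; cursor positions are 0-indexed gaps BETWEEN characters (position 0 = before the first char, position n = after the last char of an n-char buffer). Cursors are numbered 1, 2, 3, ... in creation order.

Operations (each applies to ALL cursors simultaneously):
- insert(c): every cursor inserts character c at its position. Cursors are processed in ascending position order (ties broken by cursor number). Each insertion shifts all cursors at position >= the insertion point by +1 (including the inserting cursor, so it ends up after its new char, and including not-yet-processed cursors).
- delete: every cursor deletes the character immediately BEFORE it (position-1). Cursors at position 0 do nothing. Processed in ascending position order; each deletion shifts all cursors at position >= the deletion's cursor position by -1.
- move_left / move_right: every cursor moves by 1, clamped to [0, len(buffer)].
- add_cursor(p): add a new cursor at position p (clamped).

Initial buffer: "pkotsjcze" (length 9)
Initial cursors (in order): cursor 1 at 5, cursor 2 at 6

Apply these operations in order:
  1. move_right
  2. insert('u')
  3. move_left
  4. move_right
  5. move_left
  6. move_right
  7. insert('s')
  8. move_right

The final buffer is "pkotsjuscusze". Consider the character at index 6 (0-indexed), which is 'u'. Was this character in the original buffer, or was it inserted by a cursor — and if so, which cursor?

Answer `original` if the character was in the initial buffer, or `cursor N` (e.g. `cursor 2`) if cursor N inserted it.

Answer: cursor 1

Derivation:
After op 1 (move_right): buffer="pkotsjcze" (len 9), cursors c1@6 c2@7, authorship .........
After op 2 (insert('u')): buffer="pkotsjucuze" (len 11), cursors c1@7 c2@9, authorship ......1.2..
After op 3 (move_left): buffer="pkotsjucuze" (len 11), cursors c1@6 c2@8, authorship ......1.2..
After op 4 (move_right): buffer="pkotsjucuze" (len 11), cursors c1@7 c2@9, authorship ......1.2..
After op 5 (move_left): buffer="pkotsjucuze" (len 11), cursors c1@6 c2@8, authorship ......1.2..
After op 6 (move_right): buffer="pkotsjucuze" (len 11), cursors c1@7 c2@9, authorship ......1.2..
After op 7 (insert('s')): buffer="pkotsjuscusze" (len 13), cursors c1@8 c2@11, authorship ......11.22..
After op 8 (move_right): buffer="pkotsjuscusze" (len 13), cursors c1@9 c2@12, authorship ......11.22..
Authorship (.=original, N=cursor N): . . . . . . 1 1 . 2 2 . .
Index 6: author = 1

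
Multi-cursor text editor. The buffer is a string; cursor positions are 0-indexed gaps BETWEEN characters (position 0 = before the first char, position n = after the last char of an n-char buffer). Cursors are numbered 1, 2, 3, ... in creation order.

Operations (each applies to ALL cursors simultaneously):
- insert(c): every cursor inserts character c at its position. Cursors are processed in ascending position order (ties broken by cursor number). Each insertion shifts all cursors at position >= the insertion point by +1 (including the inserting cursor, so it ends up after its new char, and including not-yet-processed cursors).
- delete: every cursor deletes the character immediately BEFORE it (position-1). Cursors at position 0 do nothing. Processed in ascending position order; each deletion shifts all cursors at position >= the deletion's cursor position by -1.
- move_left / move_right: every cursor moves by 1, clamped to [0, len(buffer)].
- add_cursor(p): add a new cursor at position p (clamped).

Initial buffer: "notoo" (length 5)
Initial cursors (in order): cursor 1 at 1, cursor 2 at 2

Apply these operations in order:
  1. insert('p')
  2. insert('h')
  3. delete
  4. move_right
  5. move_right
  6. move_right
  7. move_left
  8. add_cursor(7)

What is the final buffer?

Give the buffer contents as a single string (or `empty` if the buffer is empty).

After op 1 (insert('p')): buffer="npoptoo" (len 7), cursors c1@2 c2@4, authorship .1.2...
After op 2 (insert('h')): buffer="nphophtoo" (len 9), cursors c1@3 c2@6, authorship .11.22...
After op 3 (delete): buffer="npoptoo" (len 7), cursors c1@2 c2@4, authorship .1.2...
After op 4 (move_right): buffer="npoptoo" (len 7), cursors c1@3 c2@5, authorship .1.2...
After op 5 (move_right): buffer="npoptoo" (len 7), cursors c1@4 c2@6, authorship .1.2...
After op 6 (move_right): buffer="npoptoo" (len 7), cursors c1@5 c2@7, authorship .1.2...
After op 7 (move_left): buffer="npoptoo" (len 7), cursors c1@4 c2@6, authorship .1.2...
After op 8 (add_cursor(7)): buffer="npoptoo" (len 7), cursors c1@4 c2@6 c3@7, authorship .1.2...

Answer: npoptoo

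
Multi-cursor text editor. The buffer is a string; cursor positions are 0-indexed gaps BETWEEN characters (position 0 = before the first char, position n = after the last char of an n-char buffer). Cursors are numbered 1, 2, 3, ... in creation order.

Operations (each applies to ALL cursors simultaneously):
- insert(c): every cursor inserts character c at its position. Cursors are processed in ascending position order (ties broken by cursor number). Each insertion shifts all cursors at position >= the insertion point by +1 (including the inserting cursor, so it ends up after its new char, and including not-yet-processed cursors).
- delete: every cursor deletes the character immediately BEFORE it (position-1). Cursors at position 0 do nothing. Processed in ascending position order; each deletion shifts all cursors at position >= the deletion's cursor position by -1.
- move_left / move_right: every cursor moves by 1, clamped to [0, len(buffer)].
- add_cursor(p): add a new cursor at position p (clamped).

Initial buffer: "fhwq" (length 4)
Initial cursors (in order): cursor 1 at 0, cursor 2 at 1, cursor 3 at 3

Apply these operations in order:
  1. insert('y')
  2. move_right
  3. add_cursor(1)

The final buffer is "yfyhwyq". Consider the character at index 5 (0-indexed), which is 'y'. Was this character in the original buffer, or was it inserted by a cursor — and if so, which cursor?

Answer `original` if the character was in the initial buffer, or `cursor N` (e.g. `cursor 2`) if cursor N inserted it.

Answer: cursor 3

Derivation:
After op 1 (insert('y')): buffer="yfyhwyq" (len 7), cursors c1@1 c2@3 c3@6, authorship 1.2..3.
After op 2 (move_right): buffer="yfyhwyq" (len 7), cursors c1@2 c2@4 c3@7, authorship 1.2..3.
After op 3 (add_cursor(1)): buffer="yfyhwyq" (len 7), cursors c4@1 c1@2 c2@4 c3@7, authorship 1.2..3.
Authorship (.=original, N=cursor N): 1 . 2 . . 3 .
Index 5: author = 3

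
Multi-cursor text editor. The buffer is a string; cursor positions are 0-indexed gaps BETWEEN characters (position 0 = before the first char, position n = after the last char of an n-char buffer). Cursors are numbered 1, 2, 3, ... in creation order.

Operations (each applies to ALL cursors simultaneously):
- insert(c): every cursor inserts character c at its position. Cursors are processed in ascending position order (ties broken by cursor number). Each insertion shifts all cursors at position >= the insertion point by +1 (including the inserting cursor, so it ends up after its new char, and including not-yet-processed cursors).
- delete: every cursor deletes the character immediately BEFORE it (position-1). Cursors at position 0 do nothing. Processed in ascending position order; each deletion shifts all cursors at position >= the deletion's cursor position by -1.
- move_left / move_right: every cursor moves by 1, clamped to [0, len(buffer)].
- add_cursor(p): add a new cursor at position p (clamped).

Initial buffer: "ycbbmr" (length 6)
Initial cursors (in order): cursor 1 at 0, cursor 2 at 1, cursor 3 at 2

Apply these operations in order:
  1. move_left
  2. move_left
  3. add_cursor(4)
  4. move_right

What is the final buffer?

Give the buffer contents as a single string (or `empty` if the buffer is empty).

Answer: ycbbmr

Derivation:
After op 1 (move_left): buffer="ycbbmr" (len 6), cursors c1@0 c2@0 c3@1, authorship ......
After op 2 (move_left): buffer="ycbbmr" (len 6), cursors c1@0 c2@0 c3@0, authorship ......
After op 3 (add_cursor(4)): buffer="ycbbmr" (len 6), cursors c1@0 c2@0 c3@0 c4@4, authorship ......
After op 4 (move_right): buffer="ycbbmr" (len 6), cursors c1@1 c2@1 c3@1 c4@5, authorship ......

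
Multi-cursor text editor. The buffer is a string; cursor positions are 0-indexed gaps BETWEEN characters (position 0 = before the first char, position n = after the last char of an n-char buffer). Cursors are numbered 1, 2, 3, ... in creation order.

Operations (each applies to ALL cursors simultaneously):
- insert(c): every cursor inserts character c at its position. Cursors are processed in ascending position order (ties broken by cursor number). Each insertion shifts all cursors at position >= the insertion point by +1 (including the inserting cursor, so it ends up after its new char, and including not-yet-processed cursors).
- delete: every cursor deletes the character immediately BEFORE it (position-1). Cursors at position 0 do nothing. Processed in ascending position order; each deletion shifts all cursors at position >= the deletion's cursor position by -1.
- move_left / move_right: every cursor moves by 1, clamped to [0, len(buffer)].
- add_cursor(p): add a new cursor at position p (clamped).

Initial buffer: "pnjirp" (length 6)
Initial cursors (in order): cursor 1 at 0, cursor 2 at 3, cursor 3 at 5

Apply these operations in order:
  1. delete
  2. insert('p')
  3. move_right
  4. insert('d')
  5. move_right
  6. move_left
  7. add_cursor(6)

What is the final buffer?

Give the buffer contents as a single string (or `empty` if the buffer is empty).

After op 1 (delete): buffer="pnip" (len 4), cursors c1@0 c2@2 c3@3, authorship ....
After op 2 (insert('p')): buffer="ppnpipp" (len 7), cursors c1@1 c2@4 c3@6, authorship 1..2.3.
After op 3 (move_right): buffer="ppnpipp" (len 7), cursors c1@2 c2@5 c3@7, authorship 1..2.3.
After op 4 (insert('d')): buffer="ppdnpidppd" (len 10), cursors c1@3 c2@7 c3@10, authorship 1.1.2.23.3
After op 5 (move_right): buffer="ppdnpidppd" (len 10), cursors c1@4 c2@8 c3@10, authorship 1.1.2.23.3
After op 6 (move_left): buffer="ppdnpidppd" (len 10), cursors c1@3 c2@7 c3@9, authorship 1.1.2.23.3
After op 7 (add_cursor(6)): buffer="ppdnpidppd" (len 10), cursors c1@3 c4@6 c2@7 c3@9, authorship 1.1.2.23.3

Answer: ppdnpidppd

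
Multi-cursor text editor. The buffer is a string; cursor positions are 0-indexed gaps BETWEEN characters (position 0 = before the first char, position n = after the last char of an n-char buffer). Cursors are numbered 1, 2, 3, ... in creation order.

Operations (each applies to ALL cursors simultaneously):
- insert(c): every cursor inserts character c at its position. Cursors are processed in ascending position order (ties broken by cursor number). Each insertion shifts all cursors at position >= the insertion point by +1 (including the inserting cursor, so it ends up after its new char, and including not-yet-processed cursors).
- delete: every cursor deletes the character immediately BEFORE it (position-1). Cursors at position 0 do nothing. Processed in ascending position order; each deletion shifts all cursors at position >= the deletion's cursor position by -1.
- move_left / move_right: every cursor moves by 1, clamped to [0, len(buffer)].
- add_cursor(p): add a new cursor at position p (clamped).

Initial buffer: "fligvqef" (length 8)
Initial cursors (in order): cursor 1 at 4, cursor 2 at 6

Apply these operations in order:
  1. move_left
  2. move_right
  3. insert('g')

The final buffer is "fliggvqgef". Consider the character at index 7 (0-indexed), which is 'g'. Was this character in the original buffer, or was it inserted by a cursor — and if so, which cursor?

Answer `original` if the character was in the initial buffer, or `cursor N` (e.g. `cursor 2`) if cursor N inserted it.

After op 1 (move_left): buffer="fligvqef" (len 8), cursors c1@3 c2@5, authorship ........
After op 2 (move_right): buffer="fligvqef" (len 8), cursors c1@4 c2@6, authorship ........
After op 3 (insert('g')): buffer="fliggvqgef" (len 10), cursors c1@5 c2@8, authorship ....1..2..
Authorship (.=original, N=cursor N): . . . . 1 . . 2 . .
Index 7: author = 2

Answer: cursor 2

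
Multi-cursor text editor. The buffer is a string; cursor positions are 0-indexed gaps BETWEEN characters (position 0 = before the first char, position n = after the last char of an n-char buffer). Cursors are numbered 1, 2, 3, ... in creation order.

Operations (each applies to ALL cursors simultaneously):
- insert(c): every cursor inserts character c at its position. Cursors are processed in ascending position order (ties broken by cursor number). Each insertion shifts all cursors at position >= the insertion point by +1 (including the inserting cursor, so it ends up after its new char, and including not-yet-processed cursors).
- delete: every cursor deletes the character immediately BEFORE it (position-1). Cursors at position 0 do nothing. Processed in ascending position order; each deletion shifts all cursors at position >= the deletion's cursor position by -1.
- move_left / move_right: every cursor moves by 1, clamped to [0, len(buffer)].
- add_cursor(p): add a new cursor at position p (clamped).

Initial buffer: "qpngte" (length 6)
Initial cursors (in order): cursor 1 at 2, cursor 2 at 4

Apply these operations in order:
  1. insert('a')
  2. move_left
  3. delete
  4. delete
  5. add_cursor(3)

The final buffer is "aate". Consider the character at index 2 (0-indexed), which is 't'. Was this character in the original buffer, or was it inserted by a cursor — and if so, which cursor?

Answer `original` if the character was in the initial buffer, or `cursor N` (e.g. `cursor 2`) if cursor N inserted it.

After op 1 (insert('a')): buffer="qpangate" (len 8), cursors c1@3 c2@6, authorship ..1..2..
After op 2 (move_left): buffer="qpangate" (len 8), cursors c1@2 c2@5, authorship ..1..2..
After op 3 (delete): buffer="qanate" (len 6), cursors c1@1 c2@3, authorship .1.2..
After op 4 (delete): buffer="aate" (len 4), cursors c1@0 c2@1, authorship 12..
After op 5 (add_cursor(3)): buffer="aate" (len 4), cursors c1@0 c2@1 c3@3, authorship 12..
Authorship (.=original, N=cursor N): 1 2 . .
Index 2: author = original

Answer: original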